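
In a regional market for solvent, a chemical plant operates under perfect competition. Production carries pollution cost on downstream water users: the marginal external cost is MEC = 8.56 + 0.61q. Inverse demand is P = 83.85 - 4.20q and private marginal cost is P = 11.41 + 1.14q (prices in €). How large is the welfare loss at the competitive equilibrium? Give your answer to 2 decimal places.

DWL = €23.82

Market equilibrium (private): 11.41 + 1.14q = 83.85 - 4.20q → q_m = 13.5655.
Social marginal cost = private MC + MEC = 19.97 + 1.75q.
Set SMC = demand: 19.97 + 1.75q = 83.85 - 4.20q → q* = 10.7361.
The loss is the area between SMC and demand from q* to q_m; with linear curves that's a triangle of height MEC(q_m).
DWL = ½ × 2.8294 × 16.8350 = 23.8165.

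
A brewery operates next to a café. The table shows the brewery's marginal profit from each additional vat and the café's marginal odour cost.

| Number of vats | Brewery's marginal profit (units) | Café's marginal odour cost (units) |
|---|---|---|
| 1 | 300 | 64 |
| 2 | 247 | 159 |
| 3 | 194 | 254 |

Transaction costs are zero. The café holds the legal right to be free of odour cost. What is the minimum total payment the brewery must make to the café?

Efficient level: marginal profit ≥ marginal odour cost through level 2, so k* = 2.
With the café holding the right, the brewery must at least compensate total damage at k*: 64 + 159 = 223.

223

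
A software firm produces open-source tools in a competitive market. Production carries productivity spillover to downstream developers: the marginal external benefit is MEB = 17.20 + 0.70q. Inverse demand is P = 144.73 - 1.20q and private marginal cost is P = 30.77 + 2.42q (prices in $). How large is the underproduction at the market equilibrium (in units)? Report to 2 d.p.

Market equilibrium (private): 30.77 + 2.42q = 144.73 - 1.20q → q_m = 31.4807.
Social marginal cost = private MC − MEB = 13.57 + 1.72q.
Set SMC = demand: 13.57 + 1.72q = 144.73 - 1.20q → q* = 44.9178.
Gap = |31.4807 − 44.9178| = 13.4371.

13.44 units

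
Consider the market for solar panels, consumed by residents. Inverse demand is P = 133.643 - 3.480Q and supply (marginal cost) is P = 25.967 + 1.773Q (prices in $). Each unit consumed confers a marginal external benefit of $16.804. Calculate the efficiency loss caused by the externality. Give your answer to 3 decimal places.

DWL = $26.877

Market equilibrium (private): 25.967 + 1.773Q = 133.643 - 3.480Q → Q_m = 20.4980.
Social marginal benefit = demand + MEB = 150.447 - 3.480Q.
Set SMB = MC: 150.447 - 3.480Q = 25.967 + 1.773Q → Q* = 23.6969.
The loss is the area between SMB and MC from Q* to Q_m; with linear curves that's a triangle of height MEB(Q_m).
DWL = ½ × 3.1989 × 16.8040 = 26.8772.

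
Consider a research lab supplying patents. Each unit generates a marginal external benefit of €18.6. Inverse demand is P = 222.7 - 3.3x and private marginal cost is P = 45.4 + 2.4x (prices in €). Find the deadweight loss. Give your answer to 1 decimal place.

Market equilibrium (private): 45.4 + 2.4x = 222.7 - 3.3x → x_m = 31.1053.
Social marginal cost = private MC − MEB = 26.8 + 2.4x.
Set SMC = demand: 26.8 + 2.4x = 222.7 - 3.3x → x* = 34.3684.
The welfare-loss triangle has base |x_m − x*| and height MEB(x_m) (the vertical gap between SMC and demand is zero at x* and MEB at x_m).
DWL = ½ × 3.2631 × 18.6000 = 30.3468.

DWL = €30.3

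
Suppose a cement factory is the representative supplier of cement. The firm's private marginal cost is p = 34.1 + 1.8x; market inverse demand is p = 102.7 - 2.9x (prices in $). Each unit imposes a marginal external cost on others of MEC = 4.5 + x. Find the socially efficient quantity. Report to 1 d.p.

x* = 11.2

Social marginal cost = private MC + MEC = 38.6 + 2.8x.
Set SMC = demand: 38.6 + 2.8x = 102.7 - 2.9x → x* = 11.2456.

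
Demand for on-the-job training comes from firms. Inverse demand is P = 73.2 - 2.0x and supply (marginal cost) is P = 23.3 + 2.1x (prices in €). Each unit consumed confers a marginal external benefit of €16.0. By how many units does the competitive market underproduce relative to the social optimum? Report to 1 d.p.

3.9 units

Market equilibrium (private): 23.3 + 2.1x = 73.2 - 2.0x → x_m = 12.1707.
Social marginal benefit = demand + MEB = 89.2 - 2.0x.
Set SMB = MC: 89.2 - 2.0x = 23.3 + 2.1x → x* = 16.0732.
Gap = |12.1707 − 16.0732| = 3.9025.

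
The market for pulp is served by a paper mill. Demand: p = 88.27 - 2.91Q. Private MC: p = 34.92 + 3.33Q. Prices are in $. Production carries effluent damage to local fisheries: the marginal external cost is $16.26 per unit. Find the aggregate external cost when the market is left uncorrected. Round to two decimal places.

Market equilibrium (private): 34.92 + 3.33Q = 88.27 - 2.91Q → Q_m = 8.5497.
Total external cost = MEC × Q_m = 16.26 × 8.5497 = 139.0181.

$139.02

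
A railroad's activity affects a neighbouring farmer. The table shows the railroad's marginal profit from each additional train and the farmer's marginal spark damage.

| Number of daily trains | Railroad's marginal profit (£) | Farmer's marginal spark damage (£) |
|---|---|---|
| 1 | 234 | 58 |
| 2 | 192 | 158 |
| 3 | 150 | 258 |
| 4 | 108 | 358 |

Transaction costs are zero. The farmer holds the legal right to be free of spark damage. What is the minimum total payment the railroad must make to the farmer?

Efficient level: marginal profit ≥ marginal spark damage through level 2, so k* = 2.
With the farmer holding the right, the railroad must at least compensate total damage at k*: 58 + 158 = 216.

£216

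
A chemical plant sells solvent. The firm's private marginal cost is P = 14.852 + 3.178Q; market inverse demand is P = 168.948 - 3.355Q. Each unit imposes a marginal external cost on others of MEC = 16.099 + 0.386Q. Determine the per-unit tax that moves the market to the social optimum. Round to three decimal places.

Social marginal cost = private MC + MEC = 30.951 + 3.564Q.
Set SMC = demand: 30.951 + 3.564Q = 168.948 - 3.355Q → Q* = 19.9446.
The Pigouvian tax equals MEC at Q*: 16.099 + 0.386×19.9446 = 23.7976.

tax = 23.798 per unit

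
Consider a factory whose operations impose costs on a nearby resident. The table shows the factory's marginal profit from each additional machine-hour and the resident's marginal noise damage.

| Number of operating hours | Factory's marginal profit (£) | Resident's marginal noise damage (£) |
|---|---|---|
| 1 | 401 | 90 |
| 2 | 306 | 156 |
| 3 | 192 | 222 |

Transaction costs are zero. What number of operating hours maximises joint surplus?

2

Bargaining reaches the level where marginal profit last exceeds marginal noise damage.
That holds through level 2 (306 ≥ 156) but not at 3 (192 < 222).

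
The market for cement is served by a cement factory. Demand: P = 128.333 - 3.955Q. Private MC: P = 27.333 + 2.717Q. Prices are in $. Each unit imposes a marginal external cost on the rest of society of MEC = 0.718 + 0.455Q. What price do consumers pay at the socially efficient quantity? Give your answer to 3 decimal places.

Social marginal cost = private MC + MEC = 28.051 + 3.172Q.
Set SMC = demand: 28.051 + 3.172Q = 128.333 - 3.955Q → Q* = 14.0707.
Consumer price on the demand curve at Q*: 128.333 − 3.955×14.0707 = 72.6834.

P = $72.683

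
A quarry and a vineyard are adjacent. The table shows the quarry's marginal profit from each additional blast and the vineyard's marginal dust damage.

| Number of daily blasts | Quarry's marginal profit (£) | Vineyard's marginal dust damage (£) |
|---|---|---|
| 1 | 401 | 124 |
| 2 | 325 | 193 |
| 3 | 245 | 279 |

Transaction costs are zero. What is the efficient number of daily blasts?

2

Bargaining reaches the level where marginal profit last exceeds marginal dust damage.
That holds through level 2 (325 ≥ 193) but not at 3 (245 < 279).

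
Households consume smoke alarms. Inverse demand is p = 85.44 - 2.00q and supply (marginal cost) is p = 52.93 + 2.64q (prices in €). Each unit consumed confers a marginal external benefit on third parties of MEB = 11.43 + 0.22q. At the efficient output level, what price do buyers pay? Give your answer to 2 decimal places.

Social marginal benefit = demand + MEB = 96.87 - 1.78q.
Set SMB = MC: 96.87 - 1.78q = 52.93 + 2.64q → q* = 9.9412.
Consumer price on the demand curve at q*: 85.44 − 2.00×9.9412 = 65.5576.

P = €65.56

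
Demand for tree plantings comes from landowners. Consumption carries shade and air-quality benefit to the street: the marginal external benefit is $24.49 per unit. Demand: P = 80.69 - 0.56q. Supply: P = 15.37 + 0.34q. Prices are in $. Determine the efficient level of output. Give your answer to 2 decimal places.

q* = 99.79

Social marginal benefit = demand + MEB = 105.18 - 0.56q.
Set SMB = MC: 105.18 - 0.56q = 15.37 + 0.34q → q* = 99.7889.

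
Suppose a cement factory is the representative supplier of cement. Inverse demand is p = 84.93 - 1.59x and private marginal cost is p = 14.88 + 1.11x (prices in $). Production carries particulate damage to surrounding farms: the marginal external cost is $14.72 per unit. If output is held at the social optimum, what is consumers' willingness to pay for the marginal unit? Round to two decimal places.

Social marginal cost = private MC + MEC = 29.60 + 1.11x.
Set SMC = demand: 29.60 + 1.11x = 84.93 - 1.59x → x* = 20.4926.
Consumer price on the demand curve at x*: 84.93 − 1.59×20.4926 = 52.3468.

P = $52.35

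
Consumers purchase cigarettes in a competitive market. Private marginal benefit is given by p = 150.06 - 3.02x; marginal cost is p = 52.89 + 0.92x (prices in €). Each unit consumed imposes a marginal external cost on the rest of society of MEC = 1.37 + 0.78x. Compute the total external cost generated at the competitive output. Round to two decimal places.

€271.00

Market equilibrium (private): 52.89 + 0.92x = 150.06 - 3.02x → x_m = 24.6624.
Total external cost = ∫₀^{x_m} (1.37 + 0.78x) dx = 1.37×24.6624 + ½×0.78×24.6624² = 270.9987.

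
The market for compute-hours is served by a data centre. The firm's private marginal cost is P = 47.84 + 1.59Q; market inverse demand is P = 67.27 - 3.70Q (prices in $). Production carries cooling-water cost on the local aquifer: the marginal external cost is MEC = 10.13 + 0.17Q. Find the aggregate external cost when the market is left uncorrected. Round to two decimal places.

$38.35

Market equilibrium (private): 47.84 + 1.59Q = 67.27 - 3.70Q → Q_m = 3.6730.
Total external cost = ∫₀^{Q_m} (10.13 + 0.17Q) dQ = 10.13×3.6730 + ½×0.17×3.6730² = 38.3542.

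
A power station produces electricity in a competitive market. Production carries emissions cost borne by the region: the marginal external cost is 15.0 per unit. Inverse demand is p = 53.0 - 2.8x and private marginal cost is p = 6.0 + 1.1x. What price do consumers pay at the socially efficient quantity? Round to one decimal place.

P = 30.0

Social marginal cost = private MC + MEC = 21.0 + 1.1x.
Set SMC = demand: 21.0 + 1.1x = 53.0 - 2.8x → x* = 8.2051.
Consumer price on the demand curve at x*: 53.0 − 2.8×8.2051 = 30.0257.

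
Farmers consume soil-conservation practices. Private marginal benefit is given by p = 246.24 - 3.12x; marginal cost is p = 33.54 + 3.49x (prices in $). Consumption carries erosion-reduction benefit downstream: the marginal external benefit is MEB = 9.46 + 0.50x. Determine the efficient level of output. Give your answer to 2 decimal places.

x* = 36.36

Social marginal benefit = demand + MEB = 255.70 - 2.62x.
Set SMB = MC: 255.70 - 2.62x = 33.54 + 3.49x → x* = 36.3601.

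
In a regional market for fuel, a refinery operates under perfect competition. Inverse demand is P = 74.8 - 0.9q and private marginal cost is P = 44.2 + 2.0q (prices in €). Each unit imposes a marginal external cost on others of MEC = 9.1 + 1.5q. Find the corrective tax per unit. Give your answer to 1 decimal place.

tax = €16.4 per unit

Social marginal cost = private MC + MEC = 53.3 + 3.5q.
Set SMC = demand: 53.3 + 3.5q = 74.8 - 0.9q → q* = 4.8864.
The Pigouvian tax equals MEC at q*: 9.1 + 1.5×4.8864 = 16.4296.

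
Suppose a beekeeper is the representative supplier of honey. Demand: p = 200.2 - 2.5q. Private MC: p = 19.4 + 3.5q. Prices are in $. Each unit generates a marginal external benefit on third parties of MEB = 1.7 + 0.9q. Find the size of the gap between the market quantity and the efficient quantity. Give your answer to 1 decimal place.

5.7 units

Market equilibrium (private): 19.4 + 3.5q = 200.2 - 2.5q → q_m = 30.1333.
Social marginal cost = private MC − MEB = 17.7 + 2.6q.
Set SMC = demand: 17.7 + 2.6q = 200.2 - 2.5q → q* = 35.7843.
Gap = |30.1333 − 35.7843| = 5.6510.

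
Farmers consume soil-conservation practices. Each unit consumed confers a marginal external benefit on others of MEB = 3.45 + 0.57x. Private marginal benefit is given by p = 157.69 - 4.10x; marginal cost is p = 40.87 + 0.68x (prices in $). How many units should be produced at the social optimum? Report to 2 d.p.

Social marginal benefit = demand + MEB = 161.14 - 3.53x.
Set SMB = MC: 161.14 - 3.53x = 40.87 + 0.68x → x* = 28.5677.

x* = 28.57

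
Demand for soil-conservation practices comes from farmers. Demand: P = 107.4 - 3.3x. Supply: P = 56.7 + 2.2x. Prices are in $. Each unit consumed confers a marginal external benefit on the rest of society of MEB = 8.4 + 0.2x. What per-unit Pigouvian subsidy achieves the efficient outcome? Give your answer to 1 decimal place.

Social marginal benefit = demand + MEB = 115.8 - 3.1x.
Set SMB = MC: 115.8 - 3.1x = 56.7 + 2.2x → x* = 11.1509.
The Pigouvian subsidy equals MEB at x*: 8.4 + 0.2×11.1509 = 10.6302.

subsidy = $10.6 per unit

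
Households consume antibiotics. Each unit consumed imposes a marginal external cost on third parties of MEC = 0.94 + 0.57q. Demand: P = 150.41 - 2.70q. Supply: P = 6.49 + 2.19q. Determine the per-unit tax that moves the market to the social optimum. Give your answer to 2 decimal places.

tax = 15.87 per unit

Social marginal benefit = demand − MEC = 149.47 - 3.27q.
Set SMB = MC: 149.47 - 3.27q = 6.49 + 2.19q → q* = 26.1868.
The Pigouvian tax equals MEC at q*: 0.94 + 0.57×26.1868 = 15.8665.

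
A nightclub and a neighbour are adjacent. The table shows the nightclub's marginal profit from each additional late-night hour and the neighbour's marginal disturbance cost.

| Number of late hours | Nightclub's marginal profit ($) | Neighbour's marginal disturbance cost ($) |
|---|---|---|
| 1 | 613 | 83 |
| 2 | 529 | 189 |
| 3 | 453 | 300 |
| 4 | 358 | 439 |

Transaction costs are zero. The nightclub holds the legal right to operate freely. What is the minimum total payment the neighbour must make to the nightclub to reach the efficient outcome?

$358

Left alone the nightclub would choose level 4 (marginal profit stays positive).
Efficient level: k* = 3 (marginal profit ≥ marginal disturbance cost through 3).
The neighbour must at least cover the nightclub's forgone profit from cutting 4→3: 358 = 358.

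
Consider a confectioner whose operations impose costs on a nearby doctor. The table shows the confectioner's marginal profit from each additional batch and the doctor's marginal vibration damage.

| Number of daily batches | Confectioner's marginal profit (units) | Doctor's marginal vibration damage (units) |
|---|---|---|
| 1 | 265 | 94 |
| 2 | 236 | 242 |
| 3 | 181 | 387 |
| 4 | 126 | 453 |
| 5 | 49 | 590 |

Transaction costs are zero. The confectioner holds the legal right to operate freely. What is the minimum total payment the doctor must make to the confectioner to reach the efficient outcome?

Left alone the confectioner would choose level 5 (marginal profit stays positive).
Efficient level: k* = 1 (marginal profit ≥ marginal vibration damage through 1).
The doctor must at least cover the confectioner's forgone profit from cutting 5→1: 236 + 181 + 126 + 49 = 592.

592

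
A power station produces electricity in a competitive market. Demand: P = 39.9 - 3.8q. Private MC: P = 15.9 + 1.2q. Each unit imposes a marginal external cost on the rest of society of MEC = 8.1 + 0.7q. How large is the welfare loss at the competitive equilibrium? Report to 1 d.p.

Market equilibrium (private): 15.9 + 1.2q = 39.9 - 3.8q → q_m = 4.8000.
Social marginal cost = private MC + MEC = 24.0 + 1.9q.
Set SMC = demand: 24.0 + 1.9q = 39.9 - 3.8q → q* = 2.7895.
Between q* and q_m the wedge SMC − demand runs linearly from 0 to MEC(q_m), so the loss is a triangle.
DWL = ½ × 2.0105 × 11.4600 = 11.5202.

DWL = 11.5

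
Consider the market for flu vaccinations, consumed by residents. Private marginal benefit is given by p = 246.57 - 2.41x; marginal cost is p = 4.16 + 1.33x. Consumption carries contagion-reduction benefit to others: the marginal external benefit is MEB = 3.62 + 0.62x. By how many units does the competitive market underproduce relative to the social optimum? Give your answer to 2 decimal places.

Market equilibrium (private): 4.16 + 1.33x = 246.57 - 2.41x → x_m = 64.8155.
Social marginal benefit = demand + MEB = 250.19 - 1.79x.
Set SMB = MC: 250.19 - 1.79x = 4.16 + 1.33x → x* = 78.8558.
Gap = |64.8155 − 78.8558| = 14.0403.

14.04 units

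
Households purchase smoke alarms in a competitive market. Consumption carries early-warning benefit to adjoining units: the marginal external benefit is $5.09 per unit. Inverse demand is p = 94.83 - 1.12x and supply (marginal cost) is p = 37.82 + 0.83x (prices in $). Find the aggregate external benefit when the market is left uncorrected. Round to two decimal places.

Market equilibrium (private): 37.82 + 0.83x = 94.83 - 1.12x → x_m = 29.2359.
Total external benefit = MEB × x_m = 5.09 × 29.2359 = 148.8107.

$148.81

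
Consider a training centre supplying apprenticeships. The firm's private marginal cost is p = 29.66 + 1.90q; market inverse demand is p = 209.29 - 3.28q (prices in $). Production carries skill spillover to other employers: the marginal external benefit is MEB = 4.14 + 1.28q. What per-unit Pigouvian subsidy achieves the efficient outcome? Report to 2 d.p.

subsidy = $64.45 per unit

Social marginal cost = private MC − MEB = 25.52 + 0.62q.
Set SMC = demand: 25.52 + 0.62q = 209.29 - 3.28q → q* = 47.1205.
The Pigouvian subsidy equals MEB at q*: 4.14 + 1.28×47.1205 = 64.4542.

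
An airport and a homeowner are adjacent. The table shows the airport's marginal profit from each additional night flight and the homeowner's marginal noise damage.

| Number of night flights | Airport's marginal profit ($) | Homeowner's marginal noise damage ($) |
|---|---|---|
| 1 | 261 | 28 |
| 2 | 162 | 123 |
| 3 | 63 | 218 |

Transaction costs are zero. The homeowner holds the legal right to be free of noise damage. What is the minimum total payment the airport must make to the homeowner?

Efficient level: marginal profit ≥ marginal noise damage through level 2, so k* = 2.
With the homeowner holding the right, the airport must at least compensate total damage at k*: 28 + 123 = 151.

$151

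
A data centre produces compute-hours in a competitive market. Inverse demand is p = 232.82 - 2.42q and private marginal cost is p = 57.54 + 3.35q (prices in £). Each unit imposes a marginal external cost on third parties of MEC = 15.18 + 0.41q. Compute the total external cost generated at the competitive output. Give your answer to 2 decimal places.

Market equilibrium (private): 57.54 + 3.35q = 232.82 - 2.42q → q_m = 30.3778.
Total external cost = ∫₀^{q_m} (15.18 + 0.41q) dq = 15.18×30.3778 + ½×0.41×30.3778² = 650.3112.

£650.31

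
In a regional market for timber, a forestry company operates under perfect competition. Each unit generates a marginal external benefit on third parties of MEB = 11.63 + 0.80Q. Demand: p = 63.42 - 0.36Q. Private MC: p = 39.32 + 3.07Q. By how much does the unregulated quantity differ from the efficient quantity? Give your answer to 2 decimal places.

Market equilibrium (private): 39.32 + 3.07Q = 63.42 - 0.36Q → Q_m = 7.0262.
Social marginal cost = private MC − MEB = 27.69 + 2.27Q.
Set SMC = demand: 27.69 + 2.27Q = 63.42 - 0.36Q → Q* = 13.5856.
Gap = |7.0262 − 13.5856| = 6.5594.

6.56 units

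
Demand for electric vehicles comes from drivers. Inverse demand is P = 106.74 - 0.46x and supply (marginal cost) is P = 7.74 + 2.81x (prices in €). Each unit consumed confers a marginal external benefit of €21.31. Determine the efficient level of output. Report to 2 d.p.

Social marginal benefit = demand + MEB = 128.05 - 0.46x.
Set SMB = MC: 128.05 - 0.46x = 7.74 + 2.81x → x* = 36.7920.

x* = 36.79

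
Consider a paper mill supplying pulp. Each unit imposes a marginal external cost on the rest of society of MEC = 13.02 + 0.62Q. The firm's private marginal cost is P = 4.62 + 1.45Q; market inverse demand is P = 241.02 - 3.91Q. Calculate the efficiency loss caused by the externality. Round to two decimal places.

Market equilibrium (private): 4.62 + 1.45Q = 241.02 - 3.91Q → Q_m = 44.1045.
Social marginal cost = private MC + MEC = 17.64 + 2.07Q.
Set SMC = demand: 17.64 + 2.07Q = 241.02 - 3.91Q → Q* = 37.3545.
The welfare-loss triangle has base |Q_m − Q*| and height MEC(Q_m) (the vertical gap between SMC and demand is zero at Q* and MEC at Q_m).
DWL = ½ × 6.7500 × 40.3648 = 136.2312.

DWL = 136.23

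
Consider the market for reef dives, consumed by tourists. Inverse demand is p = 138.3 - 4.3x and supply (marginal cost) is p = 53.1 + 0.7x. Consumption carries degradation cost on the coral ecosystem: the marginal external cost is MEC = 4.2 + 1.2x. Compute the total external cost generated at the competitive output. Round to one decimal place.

245.8

Market equilibrium (private): 53.1 + 0.7x = 138.3 - 4.3x → x_m = 17.0400.
Total external cost = ∫₀^{x_m} (4.2 + 1.2x) dx = 4.2×17.0400 + ½×1.2×17.0400² = 245.7850.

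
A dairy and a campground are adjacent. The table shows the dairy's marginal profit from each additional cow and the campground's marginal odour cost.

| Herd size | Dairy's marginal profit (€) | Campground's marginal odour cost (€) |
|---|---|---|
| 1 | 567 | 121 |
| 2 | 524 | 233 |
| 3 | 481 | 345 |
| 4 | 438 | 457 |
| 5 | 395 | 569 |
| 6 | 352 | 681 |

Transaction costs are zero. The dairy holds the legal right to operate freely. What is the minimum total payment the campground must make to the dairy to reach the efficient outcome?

Left alone the dairy would choose level 6 (marginal profit stays positive).
Efficient level: k* = 3 (marginal profit ≥ marginal odour cost through 3).
The campground must at least cover the dairy's forgone profit from cutting 6→3: 438 + 395 + 352 = 1185.

€1185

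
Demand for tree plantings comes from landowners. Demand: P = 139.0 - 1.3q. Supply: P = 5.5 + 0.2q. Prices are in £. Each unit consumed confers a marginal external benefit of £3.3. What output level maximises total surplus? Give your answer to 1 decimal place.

Social marginal benefit = demand + MEB = 142.3 - 1.3q.
Set SMB = MC: 142.3 - 1.3q = 5.5 + 0.2q → q* = 91.2000.

q* = 91.2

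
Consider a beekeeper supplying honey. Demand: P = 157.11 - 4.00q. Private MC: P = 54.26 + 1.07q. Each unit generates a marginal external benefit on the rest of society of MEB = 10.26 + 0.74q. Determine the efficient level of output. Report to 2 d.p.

Social marginal cost = private MC − MEB = 44.00 + 0.33q.
Set SMC = demand: 44.00 + 0.33q = 157.11 - 4.00q → q* = 26.1224.

q* = 26.12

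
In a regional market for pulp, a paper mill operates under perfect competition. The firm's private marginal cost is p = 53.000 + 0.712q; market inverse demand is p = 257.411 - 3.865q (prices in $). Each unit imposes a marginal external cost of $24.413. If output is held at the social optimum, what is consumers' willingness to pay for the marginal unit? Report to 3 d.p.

Social marginal cost = private MC + MEC = 77.413 + 0.712q.
Set SMC = demand: 77.413 + 0.712q = 257.411 - 3.865q → q* = 39.3266.
Consumer price on the demand curve at q*: 257.411 − 3.865×39.3266 = 105.4137.

P = $105.414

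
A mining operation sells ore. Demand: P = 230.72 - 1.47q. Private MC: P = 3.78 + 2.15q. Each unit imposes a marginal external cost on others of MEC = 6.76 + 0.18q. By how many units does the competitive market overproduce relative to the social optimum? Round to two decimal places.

4.75 units

Market equilibrium (private): 3.78 + 2.15q = 230.72 - 1.47q → q_m = 62.6906.
Social marginal cost = private MC + MEC = 10.54 + 2.33q.
Set SMC = demand: 10.54 + 2.33q = 230.72 - 1.47q → q* = 57.9421.
Gap = |62.6906 − 57.9421| = 4.7485.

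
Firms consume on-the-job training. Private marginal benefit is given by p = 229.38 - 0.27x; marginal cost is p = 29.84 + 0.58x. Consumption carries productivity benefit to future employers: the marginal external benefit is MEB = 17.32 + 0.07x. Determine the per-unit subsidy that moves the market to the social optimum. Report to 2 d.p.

subsidy = 36.78 per unit

Social marginal benefit = demand + MEB = 246.70 - 0.20x.
Set SMB = MC: 246.70 - 0.20x = 29.84 + 0.58x → x* = 278.0256.
The Pigouvian subsidy equals MEB at x*: 17.32 + 0.07×278.0256 = 36.7818.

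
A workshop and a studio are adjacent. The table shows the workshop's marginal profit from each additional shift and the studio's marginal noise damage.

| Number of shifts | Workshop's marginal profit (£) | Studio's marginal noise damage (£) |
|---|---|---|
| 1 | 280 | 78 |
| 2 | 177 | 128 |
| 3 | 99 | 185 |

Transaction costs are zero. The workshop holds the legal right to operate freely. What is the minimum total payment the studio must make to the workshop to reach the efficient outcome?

£99

Left alone the workshop would choose level 3 (marginal profit stays positive).
Efficient level: k* = 2 (marginal profit ≥ marginal noise damage through 2).
The studio must at least cover the workshop's forgone profit from cutting 3→2: 99 = 99.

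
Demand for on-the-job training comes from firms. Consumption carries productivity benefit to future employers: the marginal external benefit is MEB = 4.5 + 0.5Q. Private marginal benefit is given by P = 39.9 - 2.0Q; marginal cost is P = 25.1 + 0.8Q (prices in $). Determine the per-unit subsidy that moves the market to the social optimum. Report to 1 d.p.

Social marginal benefit = demand + MEB = 44.4 - 1.5Q.
Set SMB = MC: 44.4 - 1.5Q = 25.1 + 0.8Q → Q* = 8.3913.
The Pigouvian subsidy equals MEB at Q*: 4.5 + 0.5×8.3913 = 8.6957.

subsidy = $8.7 per unit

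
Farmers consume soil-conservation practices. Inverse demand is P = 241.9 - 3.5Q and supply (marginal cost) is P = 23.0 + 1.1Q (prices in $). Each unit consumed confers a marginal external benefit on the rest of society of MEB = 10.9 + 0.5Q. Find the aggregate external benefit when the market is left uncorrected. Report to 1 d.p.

$1084.8

Market equilibrium (private): 23.0 + 1.1Q = 241.9 - 3.5Q → Q_m = 47.5870.
Total external benefit = ∫₀^{Q_m} (10.9 + 0.5Q) dQ = 10.9×47.5870 + ½×0.5×47.5870² = 1084.8289.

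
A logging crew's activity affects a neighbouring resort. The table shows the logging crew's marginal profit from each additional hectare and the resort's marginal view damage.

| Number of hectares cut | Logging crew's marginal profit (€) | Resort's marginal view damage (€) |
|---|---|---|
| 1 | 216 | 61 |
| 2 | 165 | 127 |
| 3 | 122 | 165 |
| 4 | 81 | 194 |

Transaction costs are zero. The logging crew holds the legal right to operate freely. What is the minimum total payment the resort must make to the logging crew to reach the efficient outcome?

Left alone the logging crew would choose level 4 (marginal profit stays positive).
Efficient level: k* = 2 (marginal profit ≥ marginal view damage through 2).
The resort must at least cover the logging crew's forgone profit from cutting 4→2: 122 + 81 = 203.

€203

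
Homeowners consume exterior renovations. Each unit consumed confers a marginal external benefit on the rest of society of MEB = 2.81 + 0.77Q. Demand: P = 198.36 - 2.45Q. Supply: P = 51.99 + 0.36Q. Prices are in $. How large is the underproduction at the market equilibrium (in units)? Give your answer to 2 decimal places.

21.04 units

Market equilibrium (private): 51.99 + 0.36Q = 198.36 - 2.45Q → Q_m = 52.0890.
Social marginal benefit = demand + MEB = 201.17 - 1.68Q.
Set SMB = MC: 201.17 - 1.68Q = 51.99 + 0.36Q → Q* = 73.1275.
Gap = |52.0890 − 73.1275| = 21.0385.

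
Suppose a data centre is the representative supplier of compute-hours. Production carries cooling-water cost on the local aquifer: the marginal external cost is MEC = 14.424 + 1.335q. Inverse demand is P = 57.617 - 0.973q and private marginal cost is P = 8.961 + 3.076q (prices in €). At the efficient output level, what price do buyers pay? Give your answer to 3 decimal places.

Social marginal cost = private MC + MEC = 23.385 + 4.411q.
Set SMC = demand: 23.385 + 4.411q = 57.617 - 0.973q → q* = 6.3581.
Consumer price on the demand curve at q*: 57.617 − 0.973×6.3581 = 51.4306.

P = €51.431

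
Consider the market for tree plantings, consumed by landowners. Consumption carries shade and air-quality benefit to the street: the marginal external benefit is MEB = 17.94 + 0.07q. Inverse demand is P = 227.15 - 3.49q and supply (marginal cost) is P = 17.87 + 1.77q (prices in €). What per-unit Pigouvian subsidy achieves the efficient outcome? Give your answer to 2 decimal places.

Social marginal benefit = demand + MEB = 245.09 - 3.42q.
Set SMB = MC: 245.09 - 3.42q = 17.87 + 1.77q → q* = 43.7803.
The Pigouvian subsidy equals MEB at q*: 17.94 + 0.07×43.7803 = 21.0046.

subsidy = €21.00 per unit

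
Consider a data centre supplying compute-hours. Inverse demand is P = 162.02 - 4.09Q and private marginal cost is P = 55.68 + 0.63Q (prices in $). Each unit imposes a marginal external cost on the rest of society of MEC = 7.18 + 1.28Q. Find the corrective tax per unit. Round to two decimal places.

tax = $28.33 per unit

Social marginal cost = private MC + MEC = 62.86 + 1.91Q.
Set SMC = demand: 62.86 + 1.91Q = 162.02 - 4.09Q → Q* = 16.5267.
The Pigouvian tax equals MEC at Q*: 7.18 + 1.28×16.5267 = 28.3342.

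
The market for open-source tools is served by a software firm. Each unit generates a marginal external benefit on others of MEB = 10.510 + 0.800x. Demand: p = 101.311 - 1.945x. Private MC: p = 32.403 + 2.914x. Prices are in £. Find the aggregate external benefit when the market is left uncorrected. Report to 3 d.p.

Market equilibrium (private): 32.403 + 2.914x = 101.311 - 1.945x → x_m = 14.1815.
Total external benefit = ∫₀^{x_m} (10.510 + 0.800x) dx = 10.510×14.1815 + ½×0.800×14.1815² = 229.4935.

£229.494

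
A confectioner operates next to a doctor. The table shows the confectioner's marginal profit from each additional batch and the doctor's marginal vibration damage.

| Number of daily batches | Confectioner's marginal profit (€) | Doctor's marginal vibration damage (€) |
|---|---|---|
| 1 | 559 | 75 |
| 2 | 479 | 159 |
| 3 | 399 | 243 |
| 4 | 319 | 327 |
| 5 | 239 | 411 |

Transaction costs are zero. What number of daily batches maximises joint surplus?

3

Bargaining reaches the level where marginal profit last exceeds marginal vibration damage.
That holds through level 3 (399 ≥ 243) but not at 4 (319 < 327).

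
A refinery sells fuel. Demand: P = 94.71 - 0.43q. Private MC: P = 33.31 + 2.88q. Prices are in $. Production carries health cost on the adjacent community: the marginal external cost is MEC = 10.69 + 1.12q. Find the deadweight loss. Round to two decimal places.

DWL = $111.75

Market equilibrium (private): 33.31 + 2.88q = 94.71 - 0.43q → q_m = 18.5498.
Social marginal cost = private MC + MEC = 44.00 + 4.00q.
Set SMC = demand: 44.00 + 4.00q = 94.71 - 0.43q → q* = 11.4470.
Height of the DWL triangle at q_m is SMC(q_m) − demand(q_m) = MEC(q_m) = 31.4658.
DWL = ½ × 7.1028 × 31.4658 = 111.7476.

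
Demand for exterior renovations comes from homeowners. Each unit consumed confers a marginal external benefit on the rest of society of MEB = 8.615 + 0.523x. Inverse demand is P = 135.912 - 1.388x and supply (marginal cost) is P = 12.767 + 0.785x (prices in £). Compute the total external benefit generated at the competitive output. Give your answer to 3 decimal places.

£1328.036

Market equilibrium (private): 12.767 + 0.785x = 135.912 - 1.388x → x_m = 56.6705.
Total external benefit = ∫₀^{x_m} (8.615 + 0.523x) dx = 8.615×56.6705 + ½×0.523×56.6705² = 1328.0355.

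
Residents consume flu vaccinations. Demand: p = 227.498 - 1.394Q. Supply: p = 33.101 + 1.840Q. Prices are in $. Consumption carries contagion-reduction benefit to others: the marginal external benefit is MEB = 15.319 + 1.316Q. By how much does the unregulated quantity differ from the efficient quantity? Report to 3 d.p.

Market equilibrium (private): 33.101 + 1.840Q = 227.498 - 1.394Q → Q_m = 60.1104.
Social marginal benefit = demand + MEB = 242.817 - 0.078Q.
Set SMB = MC: 242.817 - 0.078Q = 33.101 + 1.840Q → Q* = 109.3410.
Gap = |60.1104 − 109.3410| = 49.2306.

49.231 units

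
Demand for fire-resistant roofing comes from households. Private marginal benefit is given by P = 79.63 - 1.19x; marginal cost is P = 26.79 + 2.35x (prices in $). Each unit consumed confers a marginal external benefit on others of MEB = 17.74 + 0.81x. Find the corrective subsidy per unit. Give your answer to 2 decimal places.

subsidy = $38.68 per unit

Social marginal benefit = demand + MEB = 97.37 - 0.38x.
Set SMB = MC: 97.37 - 0.38x = 26.79 + 2.35x → x* = 25.8535.
The Pigouvian subsidy equals MEB at x*: 17.74 + 0.81×25.8535 = 38.6813.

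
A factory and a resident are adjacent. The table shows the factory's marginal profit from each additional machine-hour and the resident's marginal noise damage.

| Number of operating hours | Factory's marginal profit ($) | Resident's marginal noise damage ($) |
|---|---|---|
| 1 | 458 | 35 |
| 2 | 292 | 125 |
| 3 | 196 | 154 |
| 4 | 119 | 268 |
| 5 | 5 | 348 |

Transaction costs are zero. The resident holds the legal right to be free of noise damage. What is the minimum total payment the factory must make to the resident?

Efficient level: marginal profit ≥ marginal noise damage through level 3, so k* = 3.
With the resident holding the right, the factory must at least compensate total damage at k*: 35 + 125 + 154 = 314.

$314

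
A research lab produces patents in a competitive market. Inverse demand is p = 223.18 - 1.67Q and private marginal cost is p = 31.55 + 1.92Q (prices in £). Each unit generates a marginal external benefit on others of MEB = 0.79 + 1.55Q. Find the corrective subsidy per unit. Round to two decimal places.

Social marginal cost = private MC − MEB = 30.76 + 0.37Q.
Set SMC = demand: 30.76 + 0.37Q = 223.18 - 1.67Q → Q* = 94.3235.
The Pigouvian subsidy equals MEB at Q*: 0.79 + 1.55×94.3235 = 146.9914.

subsidy = £146.99 per unit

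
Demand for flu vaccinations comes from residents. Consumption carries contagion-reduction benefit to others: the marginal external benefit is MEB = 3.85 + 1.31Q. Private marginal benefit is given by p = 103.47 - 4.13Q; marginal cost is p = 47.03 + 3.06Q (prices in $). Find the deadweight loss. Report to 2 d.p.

DWL = $16.99

Market equilibrium (private): 47.03 + 3.06Q = 103.47 - 4.13Q → Q_m = 7.8498.
Social marginal benefit = demand + MEB = 107.32 - 2.82Q.
Set SMB = MC: 107.32 - 2.82Q = 47.03 + 3.06Q → Q* = 10.2534.
Height of the DWL triangle at Q_m is SMB(Q_m) − MC(Q_m) = MEB(Q_m) = 14.1332.
DWL = ½ × 2.4036 × 14.1332 = 16.9853.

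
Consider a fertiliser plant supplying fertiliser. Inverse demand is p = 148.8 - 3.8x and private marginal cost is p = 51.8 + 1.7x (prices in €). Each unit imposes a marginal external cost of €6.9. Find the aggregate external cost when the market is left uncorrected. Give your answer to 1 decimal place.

Market equilibrium (private): 51.8 + 1.7x = 148.8 - 3.8x → x_m = 17.6364.
Total external cost = MEC × x_m = 6.9 × 17.6364 = 121.6912.

€121.7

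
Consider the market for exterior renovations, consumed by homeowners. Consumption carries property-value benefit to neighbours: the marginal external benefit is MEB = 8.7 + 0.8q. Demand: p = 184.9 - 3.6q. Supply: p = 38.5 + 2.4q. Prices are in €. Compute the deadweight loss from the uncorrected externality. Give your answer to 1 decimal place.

DWL = €76.6

Market equilibrium (private): 38.5 + 2.4q = 184.9 - 3.6q → q_m = 24.4000.
Social marginal benefit = demand + MEB = 193.6 - 2.8q.
Set SMB = MC: 193.6 - 2.8q = 38.5 + 2.4q → q* = 29.8269.
The loss is the area between SMB and MC from q* to q_m; with linear curves that's a triangle of height MEB(q_m).
DWL = ½ × 5.4269 × 28.2200 = 76.5736.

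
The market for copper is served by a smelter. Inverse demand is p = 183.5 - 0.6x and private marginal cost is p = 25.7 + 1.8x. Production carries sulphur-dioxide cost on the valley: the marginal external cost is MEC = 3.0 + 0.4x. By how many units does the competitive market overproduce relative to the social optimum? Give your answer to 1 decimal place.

Market equilibrium (private): 25.7 + 1.8x = 183.5 - 0.6x → x_m = 65.7500.
Social marginal cost = private MC + MEC = 28.7 + 2.2x.
Set SMC = demand: 28.7 + 2.2x = 183.5 - 0.6x → x* = 55.2857.
Gap = |65.7500 − 55.2857| = 10.4643.

10.5 units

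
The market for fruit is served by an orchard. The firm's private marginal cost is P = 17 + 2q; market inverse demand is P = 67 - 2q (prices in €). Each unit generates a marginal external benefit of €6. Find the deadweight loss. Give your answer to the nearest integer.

DWL = €5

Market equilibrium (private): 17 + 2q = 67 - 2q → q_m = 12.5000.
Social marginal cost = private MC − MEB = 11 + 2q.
Set SMC = demand: 11 + 2q = 67 - 2q → q* = 14.0000.
Height of the DWL triangle at q_m is demand(q_m) − SMC(q_m) = MEB(q_m) = 6.0000.
DWL = ½ × 1.5000 × 6.0000 = 4.5000.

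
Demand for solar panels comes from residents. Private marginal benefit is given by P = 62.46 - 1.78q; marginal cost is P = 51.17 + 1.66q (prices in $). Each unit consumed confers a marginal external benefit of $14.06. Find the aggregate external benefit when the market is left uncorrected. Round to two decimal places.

$46.14

Market equilibrium (private): 51.17 + 1.66q = 62.46 - 1.78q → q_m = 3.2820.
Total external benefit = MEB × q_m = 14.06 × 3.2820 = 46.1449.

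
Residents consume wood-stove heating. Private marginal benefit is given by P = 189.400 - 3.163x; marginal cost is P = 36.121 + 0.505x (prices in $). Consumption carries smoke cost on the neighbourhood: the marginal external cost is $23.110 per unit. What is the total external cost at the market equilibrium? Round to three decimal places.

$965.725

Market equilibrium (private): 36.121 + 0.505x = 189.400 - 3.163x → x_m = 41.7882.
Total external cost = MEC × x_m = 23.110 × 41.7882 = 965.7253.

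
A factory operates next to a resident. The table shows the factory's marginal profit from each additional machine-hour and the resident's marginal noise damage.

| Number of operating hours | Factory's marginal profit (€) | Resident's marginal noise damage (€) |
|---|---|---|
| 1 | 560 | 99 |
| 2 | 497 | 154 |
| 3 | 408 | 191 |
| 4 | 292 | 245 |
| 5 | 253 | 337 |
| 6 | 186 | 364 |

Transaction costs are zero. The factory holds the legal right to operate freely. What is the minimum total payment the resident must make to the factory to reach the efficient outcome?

Left alone the factory would choose level 6 (marginal profit stays positive).
Efficient level: k* = 4 (marginal profit ≥ marginal noise damage through 4).
The resident must at least cover the factory's forgone profit from cutting 6→4: 253 + 186 = 439.

€439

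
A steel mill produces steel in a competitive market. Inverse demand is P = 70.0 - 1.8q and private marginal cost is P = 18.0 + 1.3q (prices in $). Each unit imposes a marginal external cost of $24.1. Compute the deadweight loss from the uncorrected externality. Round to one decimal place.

Market equilibrium (private): 18.0 + 1.3q = 70.0 - 1.8q → q_m = 16.7742.
Social marginal cost = private MC + MEC = 42.1 + 1.3q.
Set SMC = demand: 42.1 + 1.3q = 70.0 - 1.8q → q* = 9.0000.
Height of the DWL triangle at q_m is SMC(q_m) − demand(q_m) = MEC(q_m) = 24.1000.
DWL = ½ × 7.7742 × 24.1000 = 93.6791.

DWL = $93.7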